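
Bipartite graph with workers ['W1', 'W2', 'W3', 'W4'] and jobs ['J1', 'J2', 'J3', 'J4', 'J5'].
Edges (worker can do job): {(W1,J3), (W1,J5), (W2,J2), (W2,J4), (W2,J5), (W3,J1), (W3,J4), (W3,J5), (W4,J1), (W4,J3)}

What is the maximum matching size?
Maximum matching size = 4

Maximum matching: {(W1,J5), (W2,J2), (W3,J4), (W4,J1)}
Size: 4

This assigns 4 workers to 4 distinct jobs.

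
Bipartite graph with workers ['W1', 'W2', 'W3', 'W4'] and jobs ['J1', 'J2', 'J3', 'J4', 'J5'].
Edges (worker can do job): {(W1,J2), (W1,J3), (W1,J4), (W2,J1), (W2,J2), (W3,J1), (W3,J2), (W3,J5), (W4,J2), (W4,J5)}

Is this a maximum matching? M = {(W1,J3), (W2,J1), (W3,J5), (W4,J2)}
Yes, size 4 is maximum

Proposed matching has size 4.
Maximum matching size for this graph: 4.

This is a maximum matching.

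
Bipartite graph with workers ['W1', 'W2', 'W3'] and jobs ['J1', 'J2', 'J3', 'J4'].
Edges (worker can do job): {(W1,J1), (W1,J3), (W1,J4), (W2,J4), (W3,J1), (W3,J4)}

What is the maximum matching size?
Maximum matching size = 3

Maximum matching: {(W1,J3), (W2,J4), (W3,J1)}
Size: 3

This assigns 3 workers to 3 distinct jobs.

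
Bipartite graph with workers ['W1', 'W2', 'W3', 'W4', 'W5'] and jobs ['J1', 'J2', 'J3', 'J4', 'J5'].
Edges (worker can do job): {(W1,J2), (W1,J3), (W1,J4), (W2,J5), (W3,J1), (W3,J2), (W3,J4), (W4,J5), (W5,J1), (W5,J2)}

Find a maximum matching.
Matching: {(W1,J3), (W3,J1), (W4,J5), (W5,J2)}

Maximum matching (size 4):
  W1 → J3
  W3 → J1
  W4 → J5
  W5 → J2

Each worker is assigned to at most one job, and each job to at most one worker.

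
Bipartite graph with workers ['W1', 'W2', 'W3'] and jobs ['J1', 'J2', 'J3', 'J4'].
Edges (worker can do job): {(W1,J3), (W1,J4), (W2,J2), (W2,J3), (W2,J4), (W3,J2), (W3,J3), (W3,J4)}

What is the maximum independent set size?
Maximum independent set = 4

By König's theorem:
- Min vertex cover = Max matching = 3
- Max independent set = Total vertices - Min vertex cover
- Max independent set = 7 - 3 = 4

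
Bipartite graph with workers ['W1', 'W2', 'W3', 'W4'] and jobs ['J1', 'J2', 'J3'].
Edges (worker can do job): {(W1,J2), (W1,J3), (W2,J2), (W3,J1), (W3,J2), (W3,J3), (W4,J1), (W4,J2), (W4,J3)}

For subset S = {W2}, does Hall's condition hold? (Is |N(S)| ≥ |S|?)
Yes: |N(S)| = 1, |S| = 1

Subset S = {W2}
Neighbors N(S) = {J2}

|N(S)| = 1, |S| = 1
Hall's condition: |N(S)| ≥ |S| is satisfied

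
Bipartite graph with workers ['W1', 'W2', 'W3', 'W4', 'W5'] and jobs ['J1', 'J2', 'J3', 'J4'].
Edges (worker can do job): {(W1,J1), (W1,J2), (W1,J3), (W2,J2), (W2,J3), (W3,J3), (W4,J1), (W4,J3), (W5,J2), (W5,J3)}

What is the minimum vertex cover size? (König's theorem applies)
Minimum vertex cover size = 3

By König's theorem: in bipartite graphs,
min vertex cover = max matching = 3

Maximum matching has size 3, so minimum vertex cover also has size 3.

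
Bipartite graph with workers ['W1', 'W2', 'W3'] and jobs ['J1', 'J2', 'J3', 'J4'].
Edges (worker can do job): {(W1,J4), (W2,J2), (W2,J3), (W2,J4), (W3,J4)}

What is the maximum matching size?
Maximum matching size = 2

Maximum matching: {(W2,J2), (W3,J4)}
Size: 2

This assigns 2 workers to 2 distinct jobs.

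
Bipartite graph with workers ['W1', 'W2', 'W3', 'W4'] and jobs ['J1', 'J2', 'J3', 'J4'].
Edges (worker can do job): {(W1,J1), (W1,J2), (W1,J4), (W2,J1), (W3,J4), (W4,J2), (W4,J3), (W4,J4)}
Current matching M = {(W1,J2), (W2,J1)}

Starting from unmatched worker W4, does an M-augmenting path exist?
Yes: W4 → J4

An M-augmenting path alternates non-matching / matching edges, starting and ending at unmatched vertices.
Path: W4 → J4
(J4 is unmatched in M, so the path is augmenting.)
Flipping edges along this path would increase |M| from 2 to 3.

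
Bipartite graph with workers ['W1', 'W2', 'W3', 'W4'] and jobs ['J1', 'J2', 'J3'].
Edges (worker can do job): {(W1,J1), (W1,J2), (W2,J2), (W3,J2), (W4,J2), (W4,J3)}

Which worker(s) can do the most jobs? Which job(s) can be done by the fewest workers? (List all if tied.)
Most versatile: W1, W4 (2 jobs); Least covered: J1, J3 (1 workers)

Worker degrees (jobs they can do): W1:2, W2:1, W3:1, W4:2
Job degrees (workers who can do it): J1:1, J2:4, J3:1

Maximum worker degree is 2, achieved by: W1, W4
Minimum job degree is 1, achieved by: J1, J3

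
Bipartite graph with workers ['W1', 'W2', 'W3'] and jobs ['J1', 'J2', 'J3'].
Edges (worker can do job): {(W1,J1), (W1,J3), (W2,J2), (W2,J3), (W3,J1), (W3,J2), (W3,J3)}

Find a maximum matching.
Matching: {(W1,J3), (W2,J2), (W3,J1)}

Maximum matching (size 3):
  W1 → J3
  W2 → J2
  W3 → J1

Each worker is assigned to at most one job, and each job to at most one worker.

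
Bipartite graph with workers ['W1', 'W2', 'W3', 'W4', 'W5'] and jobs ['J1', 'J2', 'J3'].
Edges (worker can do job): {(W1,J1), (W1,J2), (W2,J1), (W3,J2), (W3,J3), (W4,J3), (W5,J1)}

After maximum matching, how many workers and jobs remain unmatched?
Unmatched: 2 workers, 0 jobs

Maximum matching size: 3
Workers: 5 total, 3 matched, 2 unmatched
Jobs: 3 total, 3 matched, 0 unmatched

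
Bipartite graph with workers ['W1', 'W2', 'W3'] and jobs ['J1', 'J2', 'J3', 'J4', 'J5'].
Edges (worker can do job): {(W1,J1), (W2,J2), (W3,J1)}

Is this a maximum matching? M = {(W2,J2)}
No, size 1 is not maximum

Proposed matching has size 1.
Maximum matching size for this graph: 2.

This is NOT maximum - can be improved to size 2.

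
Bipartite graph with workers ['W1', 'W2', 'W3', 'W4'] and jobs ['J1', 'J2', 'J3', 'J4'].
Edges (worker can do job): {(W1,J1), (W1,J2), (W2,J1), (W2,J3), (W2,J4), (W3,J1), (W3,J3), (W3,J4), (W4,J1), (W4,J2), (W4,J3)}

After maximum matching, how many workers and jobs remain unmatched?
Unmatched: 0 workers, 0 jobs

Maximum matching size: 4
Workers: 4 total, 4 matched, 0 unmatched
Jobs: 4 total, 4 matched, 0 unmatched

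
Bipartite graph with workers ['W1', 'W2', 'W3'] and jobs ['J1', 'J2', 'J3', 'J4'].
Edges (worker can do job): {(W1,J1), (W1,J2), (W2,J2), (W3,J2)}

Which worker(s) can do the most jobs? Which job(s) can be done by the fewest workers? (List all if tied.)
Most versatile: W1 (2 jobs); Least covered: J3, J4 (0 workers)

Worker degrees (jobs they can do): W1:2, W2:1, W3:1
Job degrees (workers who can do it): J1:1, J2:3, J3:0, J4:0

Maximum worker degree is 2, achieved by: W1
Minimum job degree is 0, achieved by: J3, J4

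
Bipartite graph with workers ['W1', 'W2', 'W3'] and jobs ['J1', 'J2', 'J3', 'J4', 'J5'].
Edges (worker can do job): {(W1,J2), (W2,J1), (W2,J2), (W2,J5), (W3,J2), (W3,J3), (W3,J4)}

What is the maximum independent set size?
Maximum independent set = 5

By König's theorem:
- Min vertex cover = Max matching = 3
- Max independent set = Total vertices - Min vertex cover
- Max independent set = 8 - 3 = 5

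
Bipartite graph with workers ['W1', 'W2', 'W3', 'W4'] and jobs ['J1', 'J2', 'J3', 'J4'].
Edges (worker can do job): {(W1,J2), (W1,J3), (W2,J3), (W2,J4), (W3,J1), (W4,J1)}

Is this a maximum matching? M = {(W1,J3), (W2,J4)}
No, size 2 is not maximum

Proposed matching has size 2.
Maximum matching size for this graph: 3.

This is NOT maximum - can be improved to size 3.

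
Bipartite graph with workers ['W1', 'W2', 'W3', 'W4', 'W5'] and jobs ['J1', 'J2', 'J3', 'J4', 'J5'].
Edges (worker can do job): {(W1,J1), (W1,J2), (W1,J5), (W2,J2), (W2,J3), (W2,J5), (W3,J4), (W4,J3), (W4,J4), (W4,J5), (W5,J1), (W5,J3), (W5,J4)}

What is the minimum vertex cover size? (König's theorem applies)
Minimum vertex cover size = 5

By König's theorem: in bipartite graphs,
min vertex cover = max matching = 5

Maximum matching has size 5, so minimum vertex cover also has size 5.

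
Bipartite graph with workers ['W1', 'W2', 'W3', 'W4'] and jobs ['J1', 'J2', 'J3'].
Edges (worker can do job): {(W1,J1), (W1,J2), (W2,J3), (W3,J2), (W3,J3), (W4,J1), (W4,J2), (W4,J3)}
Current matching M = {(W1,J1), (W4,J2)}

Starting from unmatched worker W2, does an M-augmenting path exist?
Yes: W2 → J3

An M-augmenting path alternates non-matching / matching edges, starting and ending at unmatched vertices.
Path: W2 → J3
(J3 is unmatched in M, so the path is augmenting.)
Flipping edges along this path would increase |M| from 2 to 3.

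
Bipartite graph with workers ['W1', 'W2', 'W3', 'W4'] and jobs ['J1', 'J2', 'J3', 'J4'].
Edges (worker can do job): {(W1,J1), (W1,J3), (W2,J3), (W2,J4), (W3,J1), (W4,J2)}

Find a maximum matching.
Matching: {(W1,J3), (W2,J4), (W3,J1), (W4,J2)}

Maximum matching (size 4):
  W1 → J3
  W2 → J4
  W3 → J1
  W4 → J2

Each worker is assigned to at most one job, and each job to at most one worker.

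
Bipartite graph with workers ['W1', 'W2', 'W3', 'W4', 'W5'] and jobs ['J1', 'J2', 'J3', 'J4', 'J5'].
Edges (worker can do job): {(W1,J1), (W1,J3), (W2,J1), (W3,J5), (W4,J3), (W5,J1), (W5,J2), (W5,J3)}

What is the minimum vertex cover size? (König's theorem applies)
Minimum vertex cover size = 4

By König's theorem: in bipartite graphs,
min vertex cover = max matching = 4

Maximum matching has size 4, so minimum vertex cover also has size 4.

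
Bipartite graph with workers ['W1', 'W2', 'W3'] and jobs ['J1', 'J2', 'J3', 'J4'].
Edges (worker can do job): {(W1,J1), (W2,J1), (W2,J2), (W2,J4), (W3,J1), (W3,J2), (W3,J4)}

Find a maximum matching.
Matching: {(W1,J1), (W2,J4), (W3,J2)}

Maximum matching (size 3):
  W1 → J1
  W2 → J4
  W3 → J2

Each worker is assigned to at most one job, and each job to at most one worker.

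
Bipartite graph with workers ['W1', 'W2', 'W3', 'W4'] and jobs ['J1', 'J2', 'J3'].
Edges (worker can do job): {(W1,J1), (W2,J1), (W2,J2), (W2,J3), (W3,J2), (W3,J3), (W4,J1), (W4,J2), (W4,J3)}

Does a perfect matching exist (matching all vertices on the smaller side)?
Yes, perfect matching exists (size 3)

Perfect matching: {(W1,J1), (W3,J2), (W4,J3)}
All 3 vertices on the smaller side are matched.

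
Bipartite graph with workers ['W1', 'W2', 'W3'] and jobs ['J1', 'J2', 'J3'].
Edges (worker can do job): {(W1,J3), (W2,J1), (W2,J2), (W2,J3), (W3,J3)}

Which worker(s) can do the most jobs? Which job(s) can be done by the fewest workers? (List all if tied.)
Most versatile: W2 (3 jobs); Least covered: J1, J2 (1 workers)

Worker degrees (jobs they can do): W1:1, W2:3, W3:1
Job degrees (workers who can do it): J1:1, J2:1, J3:3

Maximum worker degree is 3, achieved by: W2
Minimum job degree is 1, achieved by: J1, J2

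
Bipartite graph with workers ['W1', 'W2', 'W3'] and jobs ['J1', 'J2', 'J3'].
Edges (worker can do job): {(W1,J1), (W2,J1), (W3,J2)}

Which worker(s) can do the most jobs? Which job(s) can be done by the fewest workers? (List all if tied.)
Most versatile: W1, W2, W3 (1 jobs); Least covered: J3 (0 workers)

Worker degrees (jobs they can do): W1:1, W2:1, W3:1
Job degrees (workers who can do it): J1:2, J2:1, J3:0

Maximum worker degree is 1, achieved by: W1, W2, W3
Minimum job degree is 0, achieved by: J3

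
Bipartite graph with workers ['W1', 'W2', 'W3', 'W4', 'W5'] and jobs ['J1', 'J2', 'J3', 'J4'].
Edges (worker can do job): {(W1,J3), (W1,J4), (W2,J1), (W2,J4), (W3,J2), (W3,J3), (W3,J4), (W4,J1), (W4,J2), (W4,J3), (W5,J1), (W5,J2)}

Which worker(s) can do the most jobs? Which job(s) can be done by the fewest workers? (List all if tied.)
Most versatile: W3, W4 (3 jobs); Least covered: J1, J2, J3, J4 (3 workers)

Worker degrees (jobs they can do): W1:2, W2:2, W3:3, W4:3, W5:2
Job degrees (workers who can do it): J1:3, J2:3, J3:3, J4:3

Maximum worker degree is 3, achieved by: W3, W4
Minimum job degree is 3, achieved by: J1, J2, J3, J4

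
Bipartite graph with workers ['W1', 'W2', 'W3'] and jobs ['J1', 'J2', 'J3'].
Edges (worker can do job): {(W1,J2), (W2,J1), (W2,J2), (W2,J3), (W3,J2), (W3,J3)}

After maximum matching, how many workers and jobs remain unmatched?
Unmatched: 0 workers, 0 jobs

Maximum matching size: 3
Workers: 3 total, 3 matched, 0 unmatched
Jobs: 3 total, 3 matched, 0 unmatched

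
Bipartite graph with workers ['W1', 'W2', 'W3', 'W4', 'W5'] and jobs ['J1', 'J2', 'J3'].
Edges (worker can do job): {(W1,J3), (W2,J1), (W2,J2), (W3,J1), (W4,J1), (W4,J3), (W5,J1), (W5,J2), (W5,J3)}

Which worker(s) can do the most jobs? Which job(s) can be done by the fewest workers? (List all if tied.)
Most versatile: W5 (3 jobs); Least covered: J2 (2 workers)

Worker degrees (jobs they can do): W1:1, W2:2, W3:1, W4:2, W5:3
Job degrees (workers who can do it): J1:4, J2:2, J3:3

Maximum worker degree is 3, achieved by: W5
Minimum job degree is 2, achieved by: J2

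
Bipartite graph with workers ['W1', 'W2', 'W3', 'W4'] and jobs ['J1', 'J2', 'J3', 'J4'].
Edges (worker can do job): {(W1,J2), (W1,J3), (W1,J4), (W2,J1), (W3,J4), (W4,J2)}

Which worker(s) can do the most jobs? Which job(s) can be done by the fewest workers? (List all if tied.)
Most versatile: W1 (3 jobs); Least covered: J1, J3 (1 workers)

Worker degrees (jobs they can do): W1:3, W2:1, W3:1, W4:1
Job degrees (workers who can do it): J1:1, J2:2, J3:1, J4:2

Maximum worker degree is 3, achieved by: W1
Minimum job degree is 1, achieved by: J1, J3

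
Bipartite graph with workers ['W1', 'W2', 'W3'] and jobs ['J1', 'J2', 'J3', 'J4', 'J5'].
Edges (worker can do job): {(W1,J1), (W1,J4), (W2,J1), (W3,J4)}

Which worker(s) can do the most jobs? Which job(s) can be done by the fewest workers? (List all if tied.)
Most versatile: W1 (2 jobs); Least covered: J2, J3, J5 (0 workers)

Worker degrees (jobs they can do): W1:2, W2:1, W3:1
Job degrees (workers who can do it): J1:2, J2:0, J3:0, J4:2, J5:0

Maximum worker degree is 2, achieved by: W1
Minimum job degree is 0, achieved by: J2, J3, J5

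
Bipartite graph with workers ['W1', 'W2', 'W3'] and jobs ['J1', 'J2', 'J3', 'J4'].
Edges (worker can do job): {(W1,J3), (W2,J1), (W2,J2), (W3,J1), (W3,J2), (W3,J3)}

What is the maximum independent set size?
Maximum independent set = 4

By König's theorem:
- Min vertex cover = Max matching = 3
- Max independent set = Total vertices - Min vertex cover
- Max independent set = 7 - 3 = 4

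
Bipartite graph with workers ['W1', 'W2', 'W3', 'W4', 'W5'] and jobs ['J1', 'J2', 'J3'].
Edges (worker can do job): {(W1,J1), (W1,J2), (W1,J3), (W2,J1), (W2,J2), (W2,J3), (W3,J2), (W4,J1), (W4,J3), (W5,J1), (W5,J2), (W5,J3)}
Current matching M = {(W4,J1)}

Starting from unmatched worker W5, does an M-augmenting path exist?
Yes: W5 → J3

An M-augmenting path alternates non-matching / matching edges, starting and ending at unmatched vertices.
Path: W5 → J3
(J3 is unmatched in M, so the path is augmenting.)
Flipping edges along this path would increase |M| from 1 to 2.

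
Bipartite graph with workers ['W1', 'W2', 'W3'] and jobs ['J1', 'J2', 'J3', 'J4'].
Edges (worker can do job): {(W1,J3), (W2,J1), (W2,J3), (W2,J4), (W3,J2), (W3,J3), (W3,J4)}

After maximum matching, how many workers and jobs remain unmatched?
Unmatched: 0 workers, 1 jobs

Maximum matching size: 3
Workers: 3 total, 3 matched, 0 unmatched
Jobs: 4 total, 3 matched, 1 unmatched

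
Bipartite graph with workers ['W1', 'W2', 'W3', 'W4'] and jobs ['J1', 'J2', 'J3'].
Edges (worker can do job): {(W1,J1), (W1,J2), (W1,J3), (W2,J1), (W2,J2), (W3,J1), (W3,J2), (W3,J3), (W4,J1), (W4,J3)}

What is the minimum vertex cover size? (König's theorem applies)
Minimum vertex cover size = 3

By König's theorem: in bipartite graphs,
min vertex cover = max matching = 3

Maximum matching has size 3, so minimum vertex cover also has size 3.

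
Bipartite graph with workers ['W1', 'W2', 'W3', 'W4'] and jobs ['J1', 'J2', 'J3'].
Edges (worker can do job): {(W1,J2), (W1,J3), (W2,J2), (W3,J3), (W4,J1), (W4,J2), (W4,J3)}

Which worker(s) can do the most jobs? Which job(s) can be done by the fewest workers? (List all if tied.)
Most versatile: W4 (3 jobs); Least covered: J1 (1 workers)

Worker degrees (jobs they can do): W1:2, W2:1, W3:1, W4:3
Job degrees (workers who can do it): J1:1, J2:3, J3:3

Maximum worker degree is 3, achieved by: W4
Minimum job degree is 1, achieved by: J1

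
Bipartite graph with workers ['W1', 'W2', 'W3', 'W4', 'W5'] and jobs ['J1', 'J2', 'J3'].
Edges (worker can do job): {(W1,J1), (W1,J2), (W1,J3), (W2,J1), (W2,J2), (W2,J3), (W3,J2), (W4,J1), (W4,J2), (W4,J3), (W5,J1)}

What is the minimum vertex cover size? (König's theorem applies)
Minimum vertex cover size = 3

By König's theorem: in bipartite graphs,
min vertex cover = max matching = 3

Maximum matching has size 3, so minimum vertex cover also has size 3.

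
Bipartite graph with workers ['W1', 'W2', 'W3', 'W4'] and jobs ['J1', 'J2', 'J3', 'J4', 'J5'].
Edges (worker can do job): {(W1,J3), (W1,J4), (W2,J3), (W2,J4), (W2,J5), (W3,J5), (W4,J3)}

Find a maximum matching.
Matching: {(W1,J4), (W3,J5), (W4,J3)}

Maximum matching (size 3):
  W1 → J4
  W3 → J5
  W4 → J3

Each worker is assigned to at most one job, and each job to at most one worker.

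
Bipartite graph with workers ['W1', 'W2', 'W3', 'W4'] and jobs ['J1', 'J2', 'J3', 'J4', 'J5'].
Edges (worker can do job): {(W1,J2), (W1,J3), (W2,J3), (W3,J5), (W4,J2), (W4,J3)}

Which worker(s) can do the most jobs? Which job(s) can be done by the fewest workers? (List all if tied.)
Most versatile: W1, W4 (2 jobs); Least covered: J1, J4 (0 workers)

Worker degrees (jobs they can do): W1:2, W2:1, W3:1, W4:2
Job degrees (workers who can do it): J1:0, J2:2, J3:3, J4:0, J5:1

Maximum worker degree is 2, achieved by: W1, W4
Minimum job degree is 0, achieved by: J1, J4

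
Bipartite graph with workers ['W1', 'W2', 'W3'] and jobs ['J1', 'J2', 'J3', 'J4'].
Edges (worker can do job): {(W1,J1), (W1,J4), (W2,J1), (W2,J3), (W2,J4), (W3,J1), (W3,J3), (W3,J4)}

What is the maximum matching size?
Maximum matching size = 3

Maximum matching: {(W1,J1), (W2,J3), (W3,J4)}
Size: 3

This assigns 3 workers to 3 distinct jobs.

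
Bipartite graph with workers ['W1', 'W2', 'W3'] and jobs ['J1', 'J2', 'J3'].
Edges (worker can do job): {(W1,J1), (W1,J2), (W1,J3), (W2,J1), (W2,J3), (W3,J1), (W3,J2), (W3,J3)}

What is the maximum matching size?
Maximum matching size = 3

Maximum matching: {(W1,J2), (W2,J3), (W3,J1)}
Size: 3

This assigns 3 workers to 3 distinct jobs.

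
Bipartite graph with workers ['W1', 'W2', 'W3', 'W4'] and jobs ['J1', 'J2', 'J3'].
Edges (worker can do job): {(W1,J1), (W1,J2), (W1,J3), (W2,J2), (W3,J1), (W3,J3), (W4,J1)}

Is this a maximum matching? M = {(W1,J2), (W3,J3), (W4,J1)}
Yes, size 3 is maximum

Proposed matching has size 3.
Maximum matching size for this graph: 3.

This is a maximum matching.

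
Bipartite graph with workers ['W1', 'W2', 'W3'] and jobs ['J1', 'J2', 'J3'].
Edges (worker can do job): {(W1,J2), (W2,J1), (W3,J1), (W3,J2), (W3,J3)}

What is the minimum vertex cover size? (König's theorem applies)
Minimum vertex cover size = 3

By König's theorem: in bipartite graphs,
min vertex cover = max matching = 3

Maximum matching has size 3, so minimum vertex cover also has size 3.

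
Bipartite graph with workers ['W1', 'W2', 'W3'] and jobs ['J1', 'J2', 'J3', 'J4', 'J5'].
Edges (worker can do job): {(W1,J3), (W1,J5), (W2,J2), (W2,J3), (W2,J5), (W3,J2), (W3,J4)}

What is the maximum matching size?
Maximum matching size = 3

Maximum matching: {(W1,J5), (W2,J3), (W3,J2)}
Size: 3

This assigns 3 workers to 3 distinct jobs.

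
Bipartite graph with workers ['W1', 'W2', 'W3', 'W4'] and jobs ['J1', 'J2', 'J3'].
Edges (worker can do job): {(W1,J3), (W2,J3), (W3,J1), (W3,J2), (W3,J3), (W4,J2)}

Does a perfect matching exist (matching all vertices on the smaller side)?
Yes, perfect matching exists (size 3)

Perfect matching: {(W1,J3), (W3,J1), (W4,J2)}
All 3 vertices on the smaller side are matched.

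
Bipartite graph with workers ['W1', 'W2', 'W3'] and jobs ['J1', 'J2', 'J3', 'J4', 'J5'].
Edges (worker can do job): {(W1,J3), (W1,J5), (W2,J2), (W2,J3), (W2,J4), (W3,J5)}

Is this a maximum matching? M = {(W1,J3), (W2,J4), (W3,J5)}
Yes, size 3 is maximum

Proposed matching has size 3.
Maximum matching size for this graph: 3.

This is a maximum matching.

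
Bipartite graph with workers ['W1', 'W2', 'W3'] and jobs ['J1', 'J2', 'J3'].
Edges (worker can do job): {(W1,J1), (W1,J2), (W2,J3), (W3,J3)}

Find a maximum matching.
Matching: {(W1,J2), (W3,J3)}

Maximum matching (size 2):
  W1 → J2
  W3 → J3

Each worker is assigned to at most one job, and each job to at most one worker.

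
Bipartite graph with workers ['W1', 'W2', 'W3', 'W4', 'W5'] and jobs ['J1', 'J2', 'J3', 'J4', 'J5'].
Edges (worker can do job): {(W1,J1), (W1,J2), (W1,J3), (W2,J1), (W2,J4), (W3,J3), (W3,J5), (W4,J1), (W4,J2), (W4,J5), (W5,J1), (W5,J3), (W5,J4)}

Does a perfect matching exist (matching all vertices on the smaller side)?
Yes, perfect matching exists (size 5)

Perfect matching: {(W1,J2), (W2,J4), (W3,J5), (W4,J1), (W5,J3)}
All 5 vertices on the smaller side are matched.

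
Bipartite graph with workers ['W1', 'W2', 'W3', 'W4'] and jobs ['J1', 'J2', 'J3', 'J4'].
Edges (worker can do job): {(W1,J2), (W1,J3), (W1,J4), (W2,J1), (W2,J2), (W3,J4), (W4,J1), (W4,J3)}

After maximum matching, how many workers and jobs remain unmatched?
Unmatched: 0 workers, 0 jobs

Maximum matching size: 4
Workers: 4 total, 4 matched, 0 unmatched
Jobs: 4 total, 4 matched, 0 unmatched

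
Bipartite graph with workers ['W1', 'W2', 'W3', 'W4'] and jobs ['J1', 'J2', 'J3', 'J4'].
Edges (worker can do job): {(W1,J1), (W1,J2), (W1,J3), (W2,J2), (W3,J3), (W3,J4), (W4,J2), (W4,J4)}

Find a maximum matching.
Matching: {(W1,J1), (W2,J2), (W3,J3), (W4,J4)}

Maximum matching (size 4):
  W1 → J1
  W2 → J2
  W3 → J3
  W4 → J4

Each worker is assigned to at most one job, and each job to at most one worker.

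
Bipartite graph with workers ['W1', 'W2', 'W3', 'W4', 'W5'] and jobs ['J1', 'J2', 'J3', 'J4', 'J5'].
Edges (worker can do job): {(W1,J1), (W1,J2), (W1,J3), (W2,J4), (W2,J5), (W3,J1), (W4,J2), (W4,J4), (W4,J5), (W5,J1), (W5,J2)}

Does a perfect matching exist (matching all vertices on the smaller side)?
Yes, perfect matching exists (size 5)

Perfect matching: {(W1,J3), (W2,J4), (W3,J1), (W4,J5), (W5,J2)}
All 5 vertices on the smaller side are matched.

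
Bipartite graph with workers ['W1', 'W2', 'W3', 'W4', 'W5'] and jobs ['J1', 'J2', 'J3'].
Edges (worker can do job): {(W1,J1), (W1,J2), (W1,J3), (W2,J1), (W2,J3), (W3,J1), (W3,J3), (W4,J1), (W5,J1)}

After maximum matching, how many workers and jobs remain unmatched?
Unmatched: 2 workers, 0 jobs

Maximum matching size: 3
Workers: 5 total, 3 matched, 2 unmatched
Jobs: 3 total, 3 matched, 0 unmatched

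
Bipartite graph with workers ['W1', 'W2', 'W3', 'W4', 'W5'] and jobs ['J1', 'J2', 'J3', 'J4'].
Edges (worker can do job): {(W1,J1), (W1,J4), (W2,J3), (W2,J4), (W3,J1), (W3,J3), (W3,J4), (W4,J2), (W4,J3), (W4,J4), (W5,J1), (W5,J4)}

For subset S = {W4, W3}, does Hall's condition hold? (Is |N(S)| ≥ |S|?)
Yes: |N(S)| = 4, |S| = 2

Subset S = {W4, W3}
Neighbors N(S) = {J1, J2, J3, J4}

|N(S)| = 4, |S| = 2
Hall's condition: |N(S)| ≥ |S| is satisfied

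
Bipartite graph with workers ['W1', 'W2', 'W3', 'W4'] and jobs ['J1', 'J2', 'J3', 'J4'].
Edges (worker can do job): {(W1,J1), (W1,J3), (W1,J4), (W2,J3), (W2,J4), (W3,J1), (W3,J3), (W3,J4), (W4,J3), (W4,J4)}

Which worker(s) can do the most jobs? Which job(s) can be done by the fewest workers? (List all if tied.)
Most versatile: W1, W3 (3 jobs); Least covered: J2 (0 workers)

Worker degrees (jobs they can do): W1:3, W2:2, W3:3, W4:2
Job degrees (workers who can do it): J1:2, J2:0, J3:4, J4:4

Maximum worker degree is 3, achieved by: W1, W3
Minimum job degree is 0, achieved by: J2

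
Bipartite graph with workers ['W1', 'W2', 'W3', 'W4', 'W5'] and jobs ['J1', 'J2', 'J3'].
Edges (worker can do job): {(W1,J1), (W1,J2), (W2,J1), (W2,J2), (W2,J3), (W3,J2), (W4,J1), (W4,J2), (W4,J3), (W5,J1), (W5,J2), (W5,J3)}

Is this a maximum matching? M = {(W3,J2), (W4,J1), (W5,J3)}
Yes, size 3 is maximum

Proposed matching has size 3.
Maximum matching size for this graph: 3.

This is a maximum matching.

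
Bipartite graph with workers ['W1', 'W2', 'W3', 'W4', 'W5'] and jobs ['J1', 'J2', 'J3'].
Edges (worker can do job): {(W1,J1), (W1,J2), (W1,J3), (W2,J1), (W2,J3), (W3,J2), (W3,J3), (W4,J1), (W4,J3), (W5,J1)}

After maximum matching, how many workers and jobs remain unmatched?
Unmatched: 2 workers, 0 jobs

Maximum matching size: 3
Workers: 5 total, 3 matched, 2 unmatched
Jobs: 3 total, 3 matched, 0 unmatched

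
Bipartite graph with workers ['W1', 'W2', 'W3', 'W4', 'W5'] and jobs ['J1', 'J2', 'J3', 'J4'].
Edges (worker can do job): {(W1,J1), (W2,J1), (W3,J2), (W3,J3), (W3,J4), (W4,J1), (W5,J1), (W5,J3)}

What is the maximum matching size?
Maximum matching size = 3

Maximum matching: {(W3,J2), (W4,J1), (W5,J3)}
Size: 3

This assigns 3 workers to 3 distinct jobs.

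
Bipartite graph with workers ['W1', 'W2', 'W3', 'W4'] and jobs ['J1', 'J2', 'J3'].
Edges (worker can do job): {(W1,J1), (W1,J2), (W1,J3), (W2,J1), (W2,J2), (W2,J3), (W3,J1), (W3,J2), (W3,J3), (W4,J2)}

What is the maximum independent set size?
Maximum independent set = 4

By König's theorem:
- Min vertex cover = Max matching = 3
- Max independent set = Total vertices - Min vertex cover
- Max independent set = 7 - 3 = 4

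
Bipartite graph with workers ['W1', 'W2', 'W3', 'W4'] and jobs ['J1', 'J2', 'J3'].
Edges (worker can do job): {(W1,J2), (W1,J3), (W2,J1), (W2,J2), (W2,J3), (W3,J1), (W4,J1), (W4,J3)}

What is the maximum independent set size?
Maximum independent set = 4

By König's theorem:
- Min vertex cover = Max matching = 3
- Max independent set = Total vertices - Min vertex cover
- Max independent set = 7 - 3 = 4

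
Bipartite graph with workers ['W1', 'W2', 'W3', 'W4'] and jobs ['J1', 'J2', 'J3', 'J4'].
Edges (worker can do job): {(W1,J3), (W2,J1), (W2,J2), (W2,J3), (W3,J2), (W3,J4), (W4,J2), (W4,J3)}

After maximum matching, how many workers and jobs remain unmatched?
Unmatched: 0 workers, 0 jobs

Maximum matching size: 4
Workers: 4 total, 4 matched, 0 unmatched
Jobs: 4 total, 4 matched, 0 unmatched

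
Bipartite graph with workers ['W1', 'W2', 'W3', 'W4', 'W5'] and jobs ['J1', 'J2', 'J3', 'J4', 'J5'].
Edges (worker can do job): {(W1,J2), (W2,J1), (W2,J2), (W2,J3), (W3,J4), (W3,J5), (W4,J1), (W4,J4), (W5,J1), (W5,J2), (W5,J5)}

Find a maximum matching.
Matching: {(W1,J2), (W2,J3), (W3,J5), (W4,J4), (W5,J1)}

Maximum matching (size 5):
  W1 → J2
  W2 → J3
  W3 → J5
  W4 → J4
  W5 → J1

Each worker is assigned to at most one job, and each job to at most one worker.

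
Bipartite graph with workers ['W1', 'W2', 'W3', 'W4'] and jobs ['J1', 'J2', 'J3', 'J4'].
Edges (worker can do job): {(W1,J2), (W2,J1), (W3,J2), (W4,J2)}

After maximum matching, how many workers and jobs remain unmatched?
Unmatched: 2 workers, 2 jobs

Maximum matching size: 2
Workers: 4 total, 2 matched, 2 unmatched
Jobs: 4 total, 2 matched, 2 unmatched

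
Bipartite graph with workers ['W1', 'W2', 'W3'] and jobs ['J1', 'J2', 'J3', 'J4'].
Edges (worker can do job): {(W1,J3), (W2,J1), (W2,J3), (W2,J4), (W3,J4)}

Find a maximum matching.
Matching: {(W1,J3), (W2,J1), (W3,J4)}

Maximum matching (size 3):
  W1 → J3
  W2 → J1
  W3 → J4

Each worker is assigned to at most one job, and each job to at most one worker.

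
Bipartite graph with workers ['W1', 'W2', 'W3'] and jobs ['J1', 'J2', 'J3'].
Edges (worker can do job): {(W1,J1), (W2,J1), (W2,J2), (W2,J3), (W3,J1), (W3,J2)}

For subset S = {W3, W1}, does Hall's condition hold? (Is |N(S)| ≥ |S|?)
Yes: |N(S)| = 2, |S| = 2

Subset S = {W3, W1}
Neighbors N(S) = {J1, J2}

|N(S)| = 2, |S| = 2
Hall's condition: |N(S)| ≥ |S| is satisfied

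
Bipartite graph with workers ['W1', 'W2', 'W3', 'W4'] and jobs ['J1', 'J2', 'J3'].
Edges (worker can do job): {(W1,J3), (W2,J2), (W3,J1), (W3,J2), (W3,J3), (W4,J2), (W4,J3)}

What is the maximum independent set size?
Maximum independent set = 4

By König's theorem:
- Min vertex cover = Max matching = 3
- Max independent set = Total vertices - Min vertex cover
- Max independent set = 7 - 3 = 4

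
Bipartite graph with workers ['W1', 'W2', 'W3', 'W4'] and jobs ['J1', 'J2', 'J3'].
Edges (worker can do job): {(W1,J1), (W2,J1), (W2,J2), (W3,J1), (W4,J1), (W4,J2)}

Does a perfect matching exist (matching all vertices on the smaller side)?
No, maximum matching has size 2 < 3

Maximum matching has size 2, need 3 for perfect matching.
Unmatched workers: ['W3', 'W1']
Unmatched jobs: ['J3']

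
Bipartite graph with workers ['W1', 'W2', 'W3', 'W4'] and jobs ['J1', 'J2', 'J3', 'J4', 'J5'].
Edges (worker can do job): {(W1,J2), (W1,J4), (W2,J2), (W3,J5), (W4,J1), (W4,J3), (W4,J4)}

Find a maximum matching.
Matching: {(W1,J4), (W2,J2), (W3,J5), (W4,J1)}

Maximum matching (size 4):
  W1 → J4
  W2 → J2
  W3 → J5
  W4 → J1

Each worker is assigned to at most one job, and each job to at most one worker.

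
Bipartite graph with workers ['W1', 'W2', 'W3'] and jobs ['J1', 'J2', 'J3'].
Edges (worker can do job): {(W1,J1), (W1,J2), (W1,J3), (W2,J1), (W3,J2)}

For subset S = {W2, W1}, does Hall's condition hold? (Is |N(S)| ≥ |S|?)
Yes: |N(S)| = 3, |S| = 2

Subset S = {W2, W1}
Neighbors N(S) = {J1, J2, J3}

|N(S)| = 3, |S| = 2
Hall's condition: |N(S)| ≥ |S| is satisfied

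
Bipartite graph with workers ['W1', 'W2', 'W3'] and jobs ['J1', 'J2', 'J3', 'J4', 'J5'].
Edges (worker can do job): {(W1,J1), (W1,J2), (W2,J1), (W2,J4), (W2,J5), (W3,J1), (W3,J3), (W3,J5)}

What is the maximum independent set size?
Maximum independent set = 5

By König's theorem:
- Min vertex cover = Max matching = 3
- Max independent set = Total vertices - Min vertex cover
- Max independent set = 8 - 3 = 5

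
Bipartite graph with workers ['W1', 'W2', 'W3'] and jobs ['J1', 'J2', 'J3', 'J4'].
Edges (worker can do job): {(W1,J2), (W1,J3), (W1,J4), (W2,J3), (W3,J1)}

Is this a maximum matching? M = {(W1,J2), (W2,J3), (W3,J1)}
Yes, size 3 is maximum

Proposed matching has size 3.
Maximum matching size for this graph: 3.

This is a maximum matching.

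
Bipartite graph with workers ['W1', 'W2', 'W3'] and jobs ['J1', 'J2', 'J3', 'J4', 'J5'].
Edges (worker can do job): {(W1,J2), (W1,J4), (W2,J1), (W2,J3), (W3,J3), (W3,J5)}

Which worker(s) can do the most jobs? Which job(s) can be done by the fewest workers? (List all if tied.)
Most versatile: W1, W2, W3 (2 jobs); Least covered: J1, J2, J4, J5 (1 workers)

Worker degrees (jobs they can do): W1:2, W2:2, W3:2
Job degrees (workers who can do it): J1:1, J2:1, J3:2, J4:1, J5:1

Maximum worker degree is 2, achieved by: W1, W2, W3
Minimum job degree is 1, achieved by: J1, J2, J4, J5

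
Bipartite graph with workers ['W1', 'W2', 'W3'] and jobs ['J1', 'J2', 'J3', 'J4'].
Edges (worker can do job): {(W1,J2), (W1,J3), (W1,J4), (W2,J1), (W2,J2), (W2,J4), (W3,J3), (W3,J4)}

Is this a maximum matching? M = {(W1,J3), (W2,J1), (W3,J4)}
Yes, size 3 is maximum

Proposed matching has size 3.
Maximum matching size for this graph: 3.

This is a maximum matching.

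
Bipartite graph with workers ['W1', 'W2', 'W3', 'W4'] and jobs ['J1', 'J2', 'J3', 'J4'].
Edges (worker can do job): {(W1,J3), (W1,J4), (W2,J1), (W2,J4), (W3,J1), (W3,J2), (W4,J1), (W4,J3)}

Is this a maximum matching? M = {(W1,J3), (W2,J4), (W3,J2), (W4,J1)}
Yes, size 4 is maximum

Proposed matching has size 4.
Maximum matching size for this graph: 4.

This is a maximum matching.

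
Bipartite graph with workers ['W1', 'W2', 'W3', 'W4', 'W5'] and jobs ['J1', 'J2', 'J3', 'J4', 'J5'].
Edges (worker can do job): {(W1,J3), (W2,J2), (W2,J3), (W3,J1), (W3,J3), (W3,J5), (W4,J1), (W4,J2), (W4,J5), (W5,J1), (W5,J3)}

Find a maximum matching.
Matching: {(W1,J3), (W3,J5), (W4,J2), (W5,J1)}

Maximum matching (size 4):
  W1 → J3
  W3 → J5
  W4 → J2
  W5 → J1

Each worker is assigned to at most one job, and each job to at most one worker.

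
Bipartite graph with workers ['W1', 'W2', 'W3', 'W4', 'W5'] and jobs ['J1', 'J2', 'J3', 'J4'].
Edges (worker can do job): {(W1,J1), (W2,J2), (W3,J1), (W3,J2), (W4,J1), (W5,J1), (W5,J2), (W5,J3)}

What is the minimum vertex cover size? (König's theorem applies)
Minimum vertex cover size = 3

By König's theorem: in bipartite graphs,
min vertex cover = max matching = 3

Maximum matching has size 3, so minimum vertex cover also has size 3.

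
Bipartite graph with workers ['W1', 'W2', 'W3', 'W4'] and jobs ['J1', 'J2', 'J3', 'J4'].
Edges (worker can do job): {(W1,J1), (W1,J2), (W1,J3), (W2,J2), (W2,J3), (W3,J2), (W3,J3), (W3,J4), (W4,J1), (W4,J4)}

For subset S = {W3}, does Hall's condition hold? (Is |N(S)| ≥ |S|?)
Yes: |N(S)| = 3, |S| = 1

Subset S = {W3}
Neighbors N(S) = {J2, J3, J4}

|N(S)| = 3, |S| = 1
Hall's condition: |N(S)| ≥ |S| is satisfied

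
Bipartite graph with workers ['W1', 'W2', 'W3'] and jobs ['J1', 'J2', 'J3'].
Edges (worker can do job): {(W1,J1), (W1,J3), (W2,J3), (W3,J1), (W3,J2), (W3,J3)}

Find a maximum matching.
Matching: {(W1,J1), (W2,J3), (W3,J2)}

Maximum matching (size 3):
  W1 → J1
  W2 → J3
  W3 → J2

Each worker is assigned to at most one job, and each job to at most one worker.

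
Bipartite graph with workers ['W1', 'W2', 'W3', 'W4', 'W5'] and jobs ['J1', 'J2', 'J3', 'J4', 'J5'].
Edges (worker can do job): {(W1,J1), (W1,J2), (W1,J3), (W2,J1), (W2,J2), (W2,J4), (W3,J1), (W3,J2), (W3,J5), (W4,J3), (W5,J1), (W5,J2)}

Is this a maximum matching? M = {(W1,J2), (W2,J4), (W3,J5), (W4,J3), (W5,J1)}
Yes, size 5 is maximum

Proposed matching has size 5.
Maximum matching size for this graph: 5.

This is a maximum matching.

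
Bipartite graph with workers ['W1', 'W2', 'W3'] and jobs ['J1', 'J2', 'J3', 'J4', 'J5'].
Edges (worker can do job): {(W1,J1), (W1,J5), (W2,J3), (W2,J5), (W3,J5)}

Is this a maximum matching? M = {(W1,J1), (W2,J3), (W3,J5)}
Yes, size 3 is maximum

Proposed matching has size 3.
Maximum matching size for this graph: 3.

This is a maximum matching.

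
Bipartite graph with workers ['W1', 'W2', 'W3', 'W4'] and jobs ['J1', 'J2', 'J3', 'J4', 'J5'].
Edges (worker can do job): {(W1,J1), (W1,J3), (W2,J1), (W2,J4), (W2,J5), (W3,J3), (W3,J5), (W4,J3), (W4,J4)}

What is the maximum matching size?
Maximum matching size = 4

Maximum matching: {(W1,J1), (W2,J5), (W3,J3), (W4,J4)}
Size: 4

This assigns 4 workers to 4 distinct jobs.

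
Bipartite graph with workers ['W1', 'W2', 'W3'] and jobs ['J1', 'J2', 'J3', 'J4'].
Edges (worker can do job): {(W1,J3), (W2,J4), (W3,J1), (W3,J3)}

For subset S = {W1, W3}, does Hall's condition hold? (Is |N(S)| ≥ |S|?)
Yes: |N(S)| = 2, |S| = 2

Subset S = {W1, W3}
Neighbors N(S) = {J1, J3}

|N(S)| = 2, |S| = 2
Hall's condition: |N(S)| ≥ |S| is satisfied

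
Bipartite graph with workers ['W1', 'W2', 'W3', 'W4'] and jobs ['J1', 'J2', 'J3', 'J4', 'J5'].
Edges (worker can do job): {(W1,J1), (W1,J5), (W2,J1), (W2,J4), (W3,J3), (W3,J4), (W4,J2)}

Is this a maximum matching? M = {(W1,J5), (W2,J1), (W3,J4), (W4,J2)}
Yes, size 4 is maximum

Proposed matching has size 4.
Maximum matching size for this graph: 4.

This is a maximum matching.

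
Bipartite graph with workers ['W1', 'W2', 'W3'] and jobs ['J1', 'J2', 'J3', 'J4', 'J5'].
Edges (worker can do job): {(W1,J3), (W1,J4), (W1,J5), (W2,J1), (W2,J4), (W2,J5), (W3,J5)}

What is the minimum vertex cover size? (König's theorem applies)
Minimum vertex cover size = 3

By König's theorem: in bipartite graphs,
min vertex cover = max matching = 3

Maximum matching has size 3, so minimum vertex cover also has size 3.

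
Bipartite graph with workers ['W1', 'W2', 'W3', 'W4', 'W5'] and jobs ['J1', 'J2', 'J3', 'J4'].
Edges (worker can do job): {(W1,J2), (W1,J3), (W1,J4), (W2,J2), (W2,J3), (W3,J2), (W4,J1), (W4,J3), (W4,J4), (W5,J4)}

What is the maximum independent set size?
Maximum independent set = 5

By König's theorem:
- Min vertex cover = Max matching = 4
- Max independent set = Total vertices - Min vertex cover
- Max independent set = 9 - 4 = 5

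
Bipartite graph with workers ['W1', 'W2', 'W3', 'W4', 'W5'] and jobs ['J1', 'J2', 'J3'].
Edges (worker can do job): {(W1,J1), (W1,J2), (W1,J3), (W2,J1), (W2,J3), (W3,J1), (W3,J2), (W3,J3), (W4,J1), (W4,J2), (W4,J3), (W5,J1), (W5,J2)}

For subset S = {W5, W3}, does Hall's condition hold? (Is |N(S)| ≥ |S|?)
Yes: |N(S)| = 3, |S| = 2

Subset S = {W5, W3}
Neighbors N(S) = {J1, J2, J3}

|N(S)| = 3, |S| = 2
Hall's condition: |N(S)| ≥ |S| is satisfied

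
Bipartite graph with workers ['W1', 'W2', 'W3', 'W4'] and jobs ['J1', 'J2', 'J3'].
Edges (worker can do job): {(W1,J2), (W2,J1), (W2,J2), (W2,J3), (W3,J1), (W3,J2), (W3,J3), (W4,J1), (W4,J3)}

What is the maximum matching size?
Maximum matching size = 3

Maximum matching: {(W2,J1), (W3,J2), (W4,J3)}
Size: 3

This assigns 3 workers to 3 distinct jobs.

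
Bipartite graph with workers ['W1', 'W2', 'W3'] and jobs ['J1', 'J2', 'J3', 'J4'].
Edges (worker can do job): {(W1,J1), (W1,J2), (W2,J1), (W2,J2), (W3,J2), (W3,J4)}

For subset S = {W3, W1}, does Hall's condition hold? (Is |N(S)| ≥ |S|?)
Yes: |N(S)| = 3, |S| = 2

Subset S = {W3, W1}
Neighbors N(S) = {J1, J2, J4}

|N(S)| = 3, |S| = 2
Hall's condition: |N(S)| ≥ |S| is satisfied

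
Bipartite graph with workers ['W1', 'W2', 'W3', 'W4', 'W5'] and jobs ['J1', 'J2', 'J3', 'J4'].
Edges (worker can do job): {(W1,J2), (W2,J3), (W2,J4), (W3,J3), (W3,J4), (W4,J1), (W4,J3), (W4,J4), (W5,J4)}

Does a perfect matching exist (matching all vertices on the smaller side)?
Yes, perfect matching exists (size 4)

Perfect matching: {(W1,J2), (W3,J3), (W4,J1), (W5,J4)}
All 4 vertices on the smaller side are matched.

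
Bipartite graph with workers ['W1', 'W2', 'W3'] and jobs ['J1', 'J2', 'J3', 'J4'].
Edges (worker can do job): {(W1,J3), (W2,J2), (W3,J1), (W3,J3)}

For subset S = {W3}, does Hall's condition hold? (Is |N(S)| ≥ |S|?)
Yes: |N(S)| = 2, |S| = 1

Subset S = {W3}
Neighbors N(S) = {J1, J3}

|N(S)| = 2, |S| = 1
Hall's condition: |N(S)| ≥ |S| is satisfied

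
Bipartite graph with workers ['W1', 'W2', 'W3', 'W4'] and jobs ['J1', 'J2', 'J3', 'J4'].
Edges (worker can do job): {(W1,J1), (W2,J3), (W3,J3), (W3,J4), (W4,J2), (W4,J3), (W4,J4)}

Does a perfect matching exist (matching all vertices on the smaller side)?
Yes, perfect matching exists (size 4)

Perfect matching: {(W1,J1), (W2,J3), (W3,J4), (W4,J2)}
All 4 vertices on the smaller side are matched.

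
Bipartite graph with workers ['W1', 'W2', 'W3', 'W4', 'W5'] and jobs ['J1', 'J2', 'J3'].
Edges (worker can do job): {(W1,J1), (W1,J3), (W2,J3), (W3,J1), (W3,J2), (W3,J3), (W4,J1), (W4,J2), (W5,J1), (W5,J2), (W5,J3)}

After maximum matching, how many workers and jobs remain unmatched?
Unmatched: 2 workers, 0 jobs

Maximum matching size: 3
Workers: 5 total, 3 matched, 2 unmatched
Jobs: 3 total, 3 matched, 0 unmatched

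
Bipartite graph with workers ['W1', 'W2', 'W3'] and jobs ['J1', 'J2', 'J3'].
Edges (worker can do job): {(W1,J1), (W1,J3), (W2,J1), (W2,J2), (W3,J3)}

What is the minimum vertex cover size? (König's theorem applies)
Minimum vertex cover size = 3

By König's theorem: in bipartite graphs,
min vertex cover = max matching = 3

Maximum matching has size 3, so minimum vertex cover also has size 3.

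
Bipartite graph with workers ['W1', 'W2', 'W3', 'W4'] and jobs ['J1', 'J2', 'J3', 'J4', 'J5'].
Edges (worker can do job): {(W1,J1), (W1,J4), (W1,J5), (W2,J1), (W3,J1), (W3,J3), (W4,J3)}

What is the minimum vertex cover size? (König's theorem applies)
Minimum vertex cover size = 3

By König's theorem: in bipartite graphs,
min vertex cover = max matching = 3

Maximum matching has size 3, so minimum vertex cover also has size 3.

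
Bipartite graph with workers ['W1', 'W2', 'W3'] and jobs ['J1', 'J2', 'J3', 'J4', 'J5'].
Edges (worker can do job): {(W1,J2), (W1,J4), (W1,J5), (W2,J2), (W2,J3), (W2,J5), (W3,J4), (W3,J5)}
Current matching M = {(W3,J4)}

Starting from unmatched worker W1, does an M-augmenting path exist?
Yes: W1 → J4 → W3 → J5

An M-augmenting path alternates non-matching / matching edges, starting and ending at unmatched vertices.
Path: W1 → J4 → W3 → J5
(J5 is unmatched in M, so the path is augmenting.)
Flipping edges along this path would increase |M| from 1 to 2.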